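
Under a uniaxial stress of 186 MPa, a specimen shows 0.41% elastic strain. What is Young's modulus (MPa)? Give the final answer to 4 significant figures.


E = sigma / epsilon
epsilon = 0.41% = 4.1e-03
E = 186 / 4.1e-03
E = 45370 MPa


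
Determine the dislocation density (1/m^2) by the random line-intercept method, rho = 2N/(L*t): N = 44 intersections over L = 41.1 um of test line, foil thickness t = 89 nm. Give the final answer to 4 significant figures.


rho = 2N / (L * t)
L = 41.1 um = 4.11e-05 m, t = 89 nm = 8.9e-08 m
rho = 2 * 44 / (4.11e-05 * 8.9e-08)
rho = 2.406e+13 1/m^2


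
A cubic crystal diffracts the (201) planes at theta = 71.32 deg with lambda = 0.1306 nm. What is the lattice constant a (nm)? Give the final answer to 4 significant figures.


d = lambda / (2*sin(theta))
d = 0.1306 / (2*sin(71.32 deg))
d = 0.0689311 nm
a = d * sqrt(h^2+k^2+l^2) = 0.0689311 * sqrt(5)
a = 0.1541 nm


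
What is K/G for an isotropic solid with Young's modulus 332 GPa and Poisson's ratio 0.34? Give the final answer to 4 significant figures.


G = E / (2*(1+nu))
G = 332 / (2*(1+0.34)) = 123.881 GPa
K = E / (3*(1-2*nu))
K = 332 / (3*(1-2*0.34)) = 345.833 GPa
K/G = 345.833 / 123.881 = 2.792


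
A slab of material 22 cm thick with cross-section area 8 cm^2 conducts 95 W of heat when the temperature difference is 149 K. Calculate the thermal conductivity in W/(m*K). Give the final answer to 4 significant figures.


k = Q*L / (A*dT)
L = 0.22 m, A = 8e-04 m^2
k = 95 * 0.22 / (8e-04 * 149)
k = 175.3 W/(m*K)


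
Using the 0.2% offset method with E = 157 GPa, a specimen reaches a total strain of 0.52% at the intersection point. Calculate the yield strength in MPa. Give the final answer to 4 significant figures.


Offset strain = 0.002
Elastic strain at yield = total_strain - offset = 5.2e-03 - 0.002 = 3.2e-03
sigma_y = E * elastic_strain = 157000 * 3.2e-03
sigma_y = 502.4 MPa


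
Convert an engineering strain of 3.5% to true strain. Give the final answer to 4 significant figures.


epsilon_true = ln(1 + epsilon_eng)
epsilon_true = ln(1 + 0.035)
epsilon_true = 0.0344


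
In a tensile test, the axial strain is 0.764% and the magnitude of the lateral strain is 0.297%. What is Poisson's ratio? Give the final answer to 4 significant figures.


nu = -epsilon_lat / epsilon_axial
Lateral strain is contraction (negative), so using magnitudes:
nu = 0.297 / 0.764
nu = 0.3887


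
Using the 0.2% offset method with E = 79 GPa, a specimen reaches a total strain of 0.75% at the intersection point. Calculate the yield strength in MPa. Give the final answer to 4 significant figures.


Offset strain = 0.002
Elastic strain at yield = total_strain - offset = 7.5e-03 - 0.002 = 5.5e-03
sigma_y = E * elastic_strain = 79000 * 5.5e-03
sigma_y = 434.5 MPa


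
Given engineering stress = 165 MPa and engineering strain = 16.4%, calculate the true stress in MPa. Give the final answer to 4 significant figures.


sigma_true = sigma_eng * (1 + epsilon_eng)
sigma_true = 165 * (1 + 0.164)
sigma_true = 192.1 MPa


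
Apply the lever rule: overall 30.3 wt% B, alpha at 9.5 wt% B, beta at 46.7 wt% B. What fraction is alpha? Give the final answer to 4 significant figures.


f_alpha = (C_beta - C0) / (C_beta - C_alpha)
f_alpha = (46.7 - 30.3) / (46.7 - 9.5)
f_alpha = 0.4409


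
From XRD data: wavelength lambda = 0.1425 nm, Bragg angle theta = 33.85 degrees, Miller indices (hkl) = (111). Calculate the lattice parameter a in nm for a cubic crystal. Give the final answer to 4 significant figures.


d = lambda / (2*sin(theta))
d = 0.1425 / (2*sin(33.85 deg))
d = 0.127913 nm
a = d * sqrt(h^2+k^2+l^2) = 0.127913 * sqrt(3)
a = 0.2216 nm


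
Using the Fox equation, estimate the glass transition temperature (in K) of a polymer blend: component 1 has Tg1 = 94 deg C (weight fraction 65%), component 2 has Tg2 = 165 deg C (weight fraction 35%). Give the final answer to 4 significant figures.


1/Tg = w1/Tg1 + w2/Tg2 (in Kelvin)
Tg1 = 367.15 K, Tg2 = 438.15 K
1/Tg = 0.65/367.15 + 0.35/438.15
Tg = 389.2 K


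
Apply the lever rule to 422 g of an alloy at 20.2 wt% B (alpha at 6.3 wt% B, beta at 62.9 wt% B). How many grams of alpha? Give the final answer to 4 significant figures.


f_alpha = (C_beta - C0) / (C_beta - C_alpha)
f_alpha = (62.9 - 20.2) / (62.9 - 6.3) = 0.754417
m_alpha = f_alpha * m_total = 0.754417 * 422 = 318.4 g


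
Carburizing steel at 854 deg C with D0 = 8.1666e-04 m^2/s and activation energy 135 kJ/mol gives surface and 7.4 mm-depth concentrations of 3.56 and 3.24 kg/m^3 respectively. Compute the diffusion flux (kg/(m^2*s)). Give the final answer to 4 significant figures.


Step 1: D = D0 * exp(-Qd/(R*T))
T = 854 + 273.15 = 1127.15 K
D = 8.1666e-04 * exp(-135e3 / (8.314 * 1127.15)) = 4.52496e-10 m^2/s
Step 2: J = D * (C1 - C2) / dx
J = 4.52496e-10 * (3.56 - 3.24) / 7.4e-03
J = 1.957e-08 kg/(m^2*s)


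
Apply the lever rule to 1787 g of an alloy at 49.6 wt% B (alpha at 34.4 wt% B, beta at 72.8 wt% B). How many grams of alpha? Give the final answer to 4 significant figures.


f_alpha = (C_beta - C0) / (C_beta - C_alpha)
f_alpha = (72.8 - 49.6) / (72.8 - 34.4) = 0.604167
m_alpha = f_alpha * m_total = 0.604167 * 1787 = 1080 g


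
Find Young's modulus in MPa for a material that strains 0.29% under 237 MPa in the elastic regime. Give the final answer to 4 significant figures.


E = sigma / epsilon
epsilon = 0.29% = 2.9e-03
E = 237 / 2.9e-03
E = 81720 MPa


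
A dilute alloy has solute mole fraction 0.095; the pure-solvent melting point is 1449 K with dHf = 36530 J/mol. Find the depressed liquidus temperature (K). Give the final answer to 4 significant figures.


dT = R*Tm^2*x / dHf
dT = 8.314 * 1449^2 * 0.095 / 36530
dT = 45.3963 K
T_new = 1449 - 45.3963 = 1404 K


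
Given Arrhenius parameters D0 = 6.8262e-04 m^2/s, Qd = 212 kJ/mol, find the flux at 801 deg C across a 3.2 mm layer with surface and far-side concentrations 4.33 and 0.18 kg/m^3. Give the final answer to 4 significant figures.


Step 1: D = D0 * exp(-Qd/(R*T))
T = 801 + 273.15 = 1074.15 K
D = 6.8262e-04 * exp(-212e3 / (8.314 * 1074.15)) = 3.34579e-14 m^2/s
Step 2: J = D * (C1 - C2) / dx
J = 3.34579e-14 * (4.33 - 0.18) / 3.2e-03
J = 4.339e-11 kg/(m^2*s)


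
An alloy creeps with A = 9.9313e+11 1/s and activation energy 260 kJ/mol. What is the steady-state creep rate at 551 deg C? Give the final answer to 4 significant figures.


rate = A * exp(-Q / (R*T))
T = 551 + 273.15 = 824.15 K
rate = 9.9313e+11 * exp(-260e3 / (8.314 * 824.15))
rate = 3.293e-05 1/s


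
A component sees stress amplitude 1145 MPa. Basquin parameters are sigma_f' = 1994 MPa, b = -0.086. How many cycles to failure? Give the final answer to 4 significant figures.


sigma_a = sigma_f' * (2*Nf)^b
2*Nf = (sigma_a / sigma_f')^(1/b)
2*Nf = (1145 / 1994)^(1/-0.086)
2*Nf = 632.982
Nf = 316.5 cycles


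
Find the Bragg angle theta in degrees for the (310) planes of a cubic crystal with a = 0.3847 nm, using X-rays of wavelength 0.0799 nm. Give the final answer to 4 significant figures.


d = a / sqrt(h^2+k^2+l^2)
d = 0.3847 / sqrt(10) = 0.121653 nm
lambda = 2*d*sin(theta)  =>  sin(theta) = lambda / (2*d)
sin(theta) = 0.0799 / (2 * 0.121653) = 0.328394
theta = 19.17 deg


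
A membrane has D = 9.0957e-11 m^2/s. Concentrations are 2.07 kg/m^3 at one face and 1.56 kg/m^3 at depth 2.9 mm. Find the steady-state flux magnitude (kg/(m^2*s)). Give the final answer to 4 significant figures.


J = -D * (dC/dx) = D * (C1 - C2) / dx
J = 9.0957e-11 * (2.07 - 1.56) / 2.9e-03
J = 1.6e-08 kg/(m^2*s)


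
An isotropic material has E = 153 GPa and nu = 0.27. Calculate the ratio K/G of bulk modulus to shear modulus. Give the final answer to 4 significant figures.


G = E / (2*(1+nu))
G = 153 / (2*(1+0.27)) = 60.2362 GPa
K = E / (3*(1-2*nu))
K = 153 / (3*(1-2*0.27)) = 110.87 GPa
K/G = 110.87 / 60.2362 = 1.841


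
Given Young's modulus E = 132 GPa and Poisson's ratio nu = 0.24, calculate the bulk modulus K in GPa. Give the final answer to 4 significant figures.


K = E / (3*(1-2*nu))
K = 132 / (3*(1-2*0.24))
K = 84.62 GPa


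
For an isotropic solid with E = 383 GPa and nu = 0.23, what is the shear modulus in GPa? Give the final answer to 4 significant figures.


G = E / (2*(1+nu))
G = 383 / (2*(1+0.23))
G = 155.7 GPa


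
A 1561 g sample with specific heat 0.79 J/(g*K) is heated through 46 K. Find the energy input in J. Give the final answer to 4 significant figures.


Q = m * cp * dT
Q = 1561 * 0.79 * 46
Q = 56730 J


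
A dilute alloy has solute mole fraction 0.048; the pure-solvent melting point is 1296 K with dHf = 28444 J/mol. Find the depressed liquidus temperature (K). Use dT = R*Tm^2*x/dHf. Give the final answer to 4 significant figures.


dT = R*Tm^2*x / dHf
dT = 8.314 * 1296^2 * 0.048 / 28444
dT = 23.5652 K
T_new = 1296 - 23.5652 = 1272 K


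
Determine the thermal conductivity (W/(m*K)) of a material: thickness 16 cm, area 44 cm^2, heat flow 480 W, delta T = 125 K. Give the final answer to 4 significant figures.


k = Q*L / (A*dT)
L = 0.16 m, A = 4.4e-03 m^2
k = 480 * 0.16 / (4.4e-03 * 125)
k = 139.6 W/(m*K)


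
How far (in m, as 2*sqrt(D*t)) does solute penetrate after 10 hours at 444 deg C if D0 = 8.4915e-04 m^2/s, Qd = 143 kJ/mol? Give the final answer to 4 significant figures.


Step 1: D = D0 * exp(-Qd/(R*T))
T = 717.15 K
D = 8.4915e-04 * exp(-143e3 / (8.314 * 717.15)) = 3.25837e-14 m^2/s
Step 2: L = 2*sqrt(D*t)
t = 10 h = 36000 s
L = 2*sqrt(3.25837e-14 * 36000) = 6.85e-05 m


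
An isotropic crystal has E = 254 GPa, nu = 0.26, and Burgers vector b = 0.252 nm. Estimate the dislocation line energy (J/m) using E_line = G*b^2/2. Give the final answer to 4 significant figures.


Step 1: G = E / (2*(1+nu))
G = 254 / (2*(1+0.26)) = 100.794 GPa = 1.00794e+11 Pa
Step 2: E_line = G*b^2/2
b = 0.252 nm = 2.52e-10 m
E_line = 0.5 * 1.00794e+11 * (2.52e-10)^2 = 3.2e-09 J/m


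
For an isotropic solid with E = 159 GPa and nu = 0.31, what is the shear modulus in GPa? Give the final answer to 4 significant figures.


G = E / (2*(1+nu))
G = 159 / (2*(1+0.31))
G = 60.69 GPa


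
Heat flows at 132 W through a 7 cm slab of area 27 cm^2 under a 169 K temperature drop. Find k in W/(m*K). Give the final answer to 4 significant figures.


k = Q*L / (A*dT)
L = 0.07 m, A = 2.7e-03 m^2
k = 132 * 0.07 / (2.7e-03 * 169)
k = 20.25 W/(m*K)


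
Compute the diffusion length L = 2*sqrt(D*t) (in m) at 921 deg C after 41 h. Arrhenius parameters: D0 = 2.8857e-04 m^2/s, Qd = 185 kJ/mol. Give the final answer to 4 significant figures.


Step 1: D = D0 * exp(-Qd/(R*T))
T = 1194.15 K
D = 2.8857e-04 * exp(-185e3 / (8.314 * 1194.15)) = 2.33168e-12 m^2/s
Step 2: L = 2*sqrt(D*t)
t = 41 h = 147600 s
L = 2*sqrt(2.33168e-12 * 147600) = 1.173e-03 m


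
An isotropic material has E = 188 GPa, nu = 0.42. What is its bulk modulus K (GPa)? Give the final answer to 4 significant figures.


K = E / (3*(1-2*nu))
K = 188 / (3*(1-2*0.42))
K = 391.7 GPa


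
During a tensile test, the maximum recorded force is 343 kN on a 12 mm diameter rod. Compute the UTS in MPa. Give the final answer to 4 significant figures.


A0 = pi*(d/2)^2 = pi*(12/2)^2 = 113.097 mm^2
UTS = F_max / A0 = 343*1000 / 113.097
UTS = 3033 MPa


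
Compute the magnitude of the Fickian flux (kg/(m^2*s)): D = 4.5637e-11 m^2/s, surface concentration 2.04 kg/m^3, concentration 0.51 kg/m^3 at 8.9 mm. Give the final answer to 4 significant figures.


J = -D * (dC/dx) = D * (C1 - C2) / dx
J = 4.5637e-11 * (2.04 - 0.51) / 8.9e-03
J = 7.845e-09 kg/(m^2*s)


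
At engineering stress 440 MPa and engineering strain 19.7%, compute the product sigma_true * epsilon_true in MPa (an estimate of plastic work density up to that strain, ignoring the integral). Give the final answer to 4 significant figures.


sigma_true = sigma_eng * (1 + epsilon_eng)
sigma_true = 440 * (1 + 0.197) = 526.68 MPa
epsilon_true = ln(1 + epsilon_eng)
epsilon_true = ln(1 + 0.197) = 0.179818
sigma_true * epsilon_true = 526.68 * 0.179818 = 94.71 MPa


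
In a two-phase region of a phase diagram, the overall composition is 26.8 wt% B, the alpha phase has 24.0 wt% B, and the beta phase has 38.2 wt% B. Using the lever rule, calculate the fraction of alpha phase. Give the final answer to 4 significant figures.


f_alpha = (C_beta - C0) / (C_beta - C_alpha)
f_alpha = (38.2 - 26.8) / (38.2 - 24.0)
f_alpha = 0.8028


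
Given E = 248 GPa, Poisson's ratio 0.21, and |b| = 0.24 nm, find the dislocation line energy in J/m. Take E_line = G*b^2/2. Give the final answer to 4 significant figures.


Step 1: G = E / (2*(1+nu))
G = 248 / (2*(1+0.21)) = 102.479 GPa = 1.02479e+11 Pa
Step 2: E_line = G*b^2/2
b = 0.24 nm = 2.4e-10 m
E_line = 0.5 * 1.02479e+11 * (2.4e-10)^2 = 2.951e-09 J/m


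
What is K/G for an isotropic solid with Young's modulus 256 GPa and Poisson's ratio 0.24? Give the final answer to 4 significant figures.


G = E / (2*(1+nu))
G = 256 / (2*(1+0.24)) = 103.226 GPa
K = E / (3*(1-2*nu))
K = 256 / (3*(1-2*0.24)) = 164.103 GPa
K/G = 164.103 / 103.226 = 1.59


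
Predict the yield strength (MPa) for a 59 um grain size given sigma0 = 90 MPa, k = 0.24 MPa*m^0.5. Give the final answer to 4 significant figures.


sigma_y = sigma0 + k / sqrt(d)
d = 59 um = 5.9e-05 m
sigma_y = 90 + 0.24 / sqrt(5.9e-05)
sigma_y = 121.2 MPa


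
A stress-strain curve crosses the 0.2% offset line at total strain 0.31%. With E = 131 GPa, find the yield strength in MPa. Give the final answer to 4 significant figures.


Offset strain = 0.002
Elastic strain at yield = total_strain - offset = 3.1e-03 - 0.002 = 1.1e-03
sigma_y = E * elastic_strain = 131000 * 1.1e-03
sigma_y = 144.1 MPa


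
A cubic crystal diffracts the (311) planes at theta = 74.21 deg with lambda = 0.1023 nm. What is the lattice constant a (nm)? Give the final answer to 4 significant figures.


d = lambda / (2*sin(theta))
d = 0.1023 / (2*sin(74.21 deg))
d = 0.0531558 nm
a = d * sqrt(h^2+k^2+l^2) = 0.0531558 * sqrt(11)
a = 0.1763 nm


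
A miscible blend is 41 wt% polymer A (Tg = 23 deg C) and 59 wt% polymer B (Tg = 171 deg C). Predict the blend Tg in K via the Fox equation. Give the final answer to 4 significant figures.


1/Tg = w1/Tg1 + w2/Tg2 (in Kelvin)
Tg1 = 296.15 K, Tg2 = 444.15 K
1/Tg = 0.41/296.15 + 0.59/444.15
Tg = 368.6 K


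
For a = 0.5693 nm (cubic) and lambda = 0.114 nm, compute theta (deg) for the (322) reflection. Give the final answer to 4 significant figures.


d = a / sqrt(h^2+k^2+l^2)
d = 0.5693 / sqrt(17) = 0.138076 nm
lambda = 2*d*sin(theta)  =>  sin(theta) = lambda / (2*d)
sin(theta) = 0.114 / (2 * 0.138076) = 0.412818
theta = 24.38 deg


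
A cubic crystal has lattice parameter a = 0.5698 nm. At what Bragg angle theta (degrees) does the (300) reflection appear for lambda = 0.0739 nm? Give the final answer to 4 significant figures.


d = a / sqrt(h^2+k^2+l^2)
d = 0.5698 / sqrt(9) = 0.189933 nm
lambda = 2*d*sin(theta)  =>  sin(theta) = lambda / (2*d)
sin(theta) = 0.0739 / (2 * 0.189933) = 0.194542
theta = 11.22 deg


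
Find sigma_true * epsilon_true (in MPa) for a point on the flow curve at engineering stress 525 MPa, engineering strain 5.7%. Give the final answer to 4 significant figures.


sigma_true = sigma_eng * (1 + epsilon_eng)
sigma_true = 525 * (1 + 0.057) = 554.925 MPa
epsilon_true = ln(1 + epsilon_eng)
epsilon_true = ln(1 + 0.057) = 0.0554347
sigma_true * epsilon_true = 554.925 * 0.0554347 = 30.76 MPa


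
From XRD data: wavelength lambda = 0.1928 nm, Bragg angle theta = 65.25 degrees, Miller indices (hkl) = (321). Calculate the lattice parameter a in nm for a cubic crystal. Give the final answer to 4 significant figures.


d = lambda / (2*sin(theta))
d = 0.1928 / (2*sin(65.25 deg))
d = 0.106151 nm
a = d * sqrt(h^2+k^2+l^2) = 0.106151 * sqrt(14)
a = 0.3972 nm


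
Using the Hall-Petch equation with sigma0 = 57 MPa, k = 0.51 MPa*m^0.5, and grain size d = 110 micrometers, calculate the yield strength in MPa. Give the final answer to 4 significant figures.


sigma_y = sigma0 + k / sqrt(d)
d = 110 um = 1.1e-04 m
sigma_y = 57 + 0.51 / sqrt(1.1e-04)
sigma_y = 105.6 MPa


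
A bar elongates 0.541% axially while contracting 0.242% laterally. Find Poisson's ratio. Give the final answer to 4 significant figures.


nu = -epsilon_lat / epsilon_axial
Lateral strain is contraction (negative), so using magnitudes:
nu = 0.242 / 0.541
nu = 0.4473


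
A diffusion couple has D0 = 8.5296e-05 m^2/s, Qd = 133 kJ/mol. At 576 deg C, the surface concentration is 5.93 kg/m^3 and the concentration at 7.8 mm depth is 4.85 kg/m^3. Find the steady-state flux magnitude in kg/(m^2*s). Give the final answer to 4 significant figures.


Step 1: D = D0 * exp(-Qd/(R*T))
T = 576 + 273.15 = 849.15 K
D = 8.5296e-05 * exp(-133e3 / (8.314 * 849.15)) = 5.61393e-13 m^2/s
Step 2: J = D * (C1 - C2) / dx
J = 5.61393e-13 * (5.93 - 4.85) / 7.8e-03
J = 7.773e-11 kg/(m^2*s)


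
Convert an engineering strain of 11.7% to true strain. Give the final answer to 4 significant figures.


epsilon_true = ln(1 + epsilon_eng)
epsilon_true = ln(1 + 0.117)
epsilon_true = 0.1106


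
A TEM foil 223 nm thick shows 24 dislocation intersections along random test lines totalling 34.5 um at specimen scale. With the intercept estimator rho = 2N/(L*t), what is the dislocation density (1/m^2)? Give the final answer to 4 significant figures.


rho = 2N / (L * t)
L = 34.5 um = 3.45e-05 m, t = 223 nm = 2.23e-07 m
rho = 2 * 24 / (3.45e-05 * 2.23e-07)
rho = 6.239e+12 1/m^2


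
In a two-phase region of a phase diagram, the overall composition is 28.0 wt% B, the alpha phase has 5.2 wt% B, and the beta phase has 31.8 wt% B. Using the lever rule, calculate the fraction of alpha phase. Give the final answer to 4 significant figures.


f_alpha = (C_beta - C0) / (C_beta - C_alpha)
f_alpha = (31.8 - 28.0) / (31.8 - 5.2)
f_alpha = 0.1429


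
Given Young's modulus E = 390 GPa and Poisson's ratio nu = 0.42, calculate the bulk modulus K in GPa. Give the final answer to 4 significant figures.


K = E / (3*(1-2*nu))
K = 390 / (3*(1-2*0.42))
K = 812.5 GPa


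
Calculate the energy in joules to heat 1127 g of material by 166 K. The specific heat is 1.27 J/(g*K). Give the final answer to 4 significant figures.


Q = m * cp * dT
Q = 1127 * 1.27 * 166
Q = 237600 J


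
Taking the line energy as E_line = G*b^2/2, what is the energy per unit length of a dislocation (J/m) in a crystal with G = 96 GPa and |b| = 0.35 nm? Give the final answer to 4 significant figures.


E = G*b^2/2
b = 0.35 nm = 3.5e-10 m
G = 96 GPa = 9.6e+10 Pa
E = 0.5 * 9.6e+10 * (3.5e-10)^2
E = 5.88e-09 J/m


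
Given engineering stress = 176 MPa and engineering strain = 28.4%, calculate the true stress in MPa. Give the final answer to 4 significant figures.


sigma_true = sigma_eng * (1 + epsilon_eng)
sigma_true = 176 * (1 + 0.284)
sigma_true = 226 MPa


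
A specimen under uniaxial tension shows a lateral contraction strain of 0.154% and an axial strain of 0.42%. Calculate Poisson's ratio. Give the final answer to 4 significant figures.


nu = -epsilon_lat / epsilon_axial
Lateral strain is contraction (negative), so using magnitudes:
nu = 0.154 / 0.42
nu = 0.3667


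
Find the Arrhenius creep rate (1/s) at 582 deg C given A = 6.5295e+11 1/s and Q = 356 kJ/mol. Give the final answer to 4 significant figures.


rate = A * exp(-Q / (R*T))
T = 582 + 273.15 = 855.15 K
rate = 6.5295e+11 * exp(-356e3 / (8.314 * 855.15))
rate = 1.172e-10 1/s


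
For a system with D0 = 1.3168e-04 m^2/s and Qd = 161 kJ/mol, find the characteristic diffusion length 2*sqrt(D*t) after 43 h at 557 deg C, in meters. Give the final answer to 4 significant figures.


Step 1: D = D0 * exp(-Qd/(R*T))
T = 830.15 K
D = 1.3168e-04 * exp(-161e3 / (8.314 * 830.15)) = 9.74369e-15 m^2/s
Step 2: L = 2*sqrt(D*t)
t = 43 h = 154800 s
L = 2*sqrt(9.74369e-15 * 154800) = 7.767e-05 m


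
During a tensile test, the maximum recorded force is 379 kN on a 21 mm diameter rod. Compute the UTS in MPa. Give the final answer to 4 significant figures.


A0 = pi*(d/2)^2 = pi*(21/2)^2 = 346.361 mm^2
UTS = F_max / A0 = 379*1000 / 346.361
UTS = 1094 MPa


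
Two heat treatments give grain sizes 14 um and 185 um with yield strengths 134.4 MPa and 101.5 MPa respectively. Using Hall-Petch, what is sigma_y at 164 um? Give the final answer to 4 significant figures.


sigma_y = sigma0 + k / sqrt(d)
1/sqrt(d1) = 1/sqrt(1.4e-05) = 267.261;  1/sqrt(d2) = 73.5215
k = (sigma1 - sigma2) / (1/sqrt(d1) - 1/sqrt(d2)) = (134.4 - 101.5) / (267.261 - 73.5215) = 0.169815 MPa*m^0.5
sigma0 = sigma1 - k/sqrt(d1) = 134.4 - 0.169815*267.261 = 89.0149 MPa
sigma_y(d3) = 89.0149 + 0.169815 / sqrt(1.64e-04) = 102.3 MPa


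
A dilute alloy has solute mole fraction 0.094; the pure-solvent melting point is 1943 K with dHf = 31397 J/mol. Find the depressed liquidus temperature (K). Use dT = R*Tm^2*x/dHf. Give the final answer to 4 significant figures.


dT = R*Tm^2*x / dHf
dT = 8.314 * 1943^2 * 0.094 / 31397
dT = 93.9713 K
T_new = 1943 - 93.9713 = 1849 K


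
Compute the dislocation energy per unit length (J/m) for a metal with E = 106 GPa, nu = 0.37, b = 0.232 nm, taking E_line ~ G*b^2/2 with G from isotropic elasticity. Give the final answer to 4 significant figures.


Step 1: G = E / (2*(1+nu))
G = 106 / (2*(1+0.37)) = 38.6861 GPa = 3.86861e+10 Pa
Step 2: E_line = G*b^2/2
b = 0.232 nm = 2.32e-10 m
E_line = 0.5 * 3.86861e+10 * (2.32e-10)^2 = 1.041e-09 J/m


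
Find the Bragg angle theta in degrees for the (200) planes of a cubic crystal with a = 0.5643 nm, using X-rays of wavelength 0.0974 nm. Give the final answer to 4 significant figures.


d = a / sqrt(h^2+k^2+l^2)
d = 0.5643 / sqrt(4) = 0.28215 nm
lambda = 2*d*sin(theta)  =>  sin(theta) = lambda / (2*d)
sin(theta) = 0.0974 / (2 * 0.28215) = 0.172603
theta = 9.939 deg


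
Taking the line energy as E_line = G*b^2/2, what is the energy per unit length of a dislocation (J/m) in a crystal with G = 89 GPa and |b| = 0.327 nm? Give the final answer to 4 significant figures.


E = G*b^2/2
b = 0.327 nm = 3.27e-10 m
G = 89 GPa = 8.9e+10 Pa
E = 0.5 * 8.9e+10 * (3.27e-10)^2
E = 4.758e-09 J/m


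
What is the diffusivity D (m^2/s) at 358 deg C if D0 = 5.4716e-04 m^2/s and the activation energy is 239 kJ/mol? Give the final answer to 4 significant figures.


D = D0 * exp(-Qd / (R*T))
T = 631.15 K
D = 5.4716e-04 * exp(-239e3 / (8.314 * 631.15))
D = 9.068e-24 m^2/s


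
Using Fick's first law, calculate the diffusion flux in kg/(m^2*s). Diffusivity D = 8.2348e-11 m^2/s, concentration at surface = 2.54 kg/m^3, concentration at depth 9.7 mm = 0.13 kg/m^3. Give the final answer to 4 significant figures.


J = -D * (dC/dx) = D * (C1 - C2) / dx
J = 8.2348e-11 * (2.54 - 0.13) / 9.7e-03
J = 2.046e-08 kg/(m^2*s)


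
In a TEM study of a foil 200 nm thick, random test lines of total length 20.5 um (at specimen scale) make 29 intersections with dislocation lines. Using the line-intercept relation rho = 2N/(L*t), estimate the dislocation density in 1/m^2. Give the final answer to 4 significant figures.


rho = 2N / (L * t)
L = 20.5 um = 2.05e-05 m, t = 200 nm = 2e-07 m
rho = 2 * 29 / (2.05e-05 * 2e-07)
rho = 1.415e+13 1/m^2


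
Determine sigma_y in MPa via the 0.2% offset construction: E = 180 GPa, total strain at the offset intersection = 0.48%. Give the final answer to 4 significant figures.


Offset strain = 0.002
Elastic strain at yield = total_strain - offset = 4.8e-03 - 0.002 = 2.8e-03
sigma_y = E * elastic_strain = 180000 * 2.8e-03
sigma_y = 504 MPa


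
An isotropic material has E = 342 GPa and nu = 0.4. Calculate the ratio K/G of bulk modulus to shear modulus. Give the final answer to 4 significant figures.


G = E / (2*(1+nu))
G = 342 / (2*(1+0.4)) = 122.143 GPa
K = E / (3*(1-2*nu))
K = 342 / (3*(1-2*0.4)) = 570 GPa
K/G = 570 / 122.143 = 4.667


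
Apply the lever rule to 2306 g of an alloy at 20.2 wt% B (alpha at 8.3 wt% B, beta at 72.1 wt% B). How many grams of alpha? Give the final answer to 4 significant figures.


f_alpha = (C_beta - C0) / (C_beta - C_alpha)
f_alpha = (72.1 - 20.2) / (72.1 - 8.3) = 0.81348
m_alpha = f_alpha * m_total = 0.81348 * 2306 = 1876 g


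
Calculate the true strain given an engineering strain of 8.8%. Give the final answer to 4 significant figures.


epsilon_true = ln(1 + epsilon_eng)
epsilon_true = ln(1 + 0.088)
epsilon_true = 0.08434


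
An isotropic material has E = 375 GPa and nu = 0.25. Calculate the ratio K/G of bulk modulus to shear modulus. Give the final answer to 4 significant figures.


G = E / (2*(1+nu))
G = 375 / (2*(1+0.25)) = 150 GPa
K = E / (3*(1-2*nu))
K = 375 / (3*(1-2*0.25)) = 250 GPa
K/G = 250 / 150 = 1.667


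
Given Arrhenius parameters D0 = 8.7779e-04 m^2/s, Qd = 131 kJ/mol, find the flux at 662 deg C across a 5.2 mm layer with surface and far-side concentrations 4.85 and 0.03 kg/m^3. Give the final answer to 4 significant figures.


Step 1: D = D0 * exp(-Qd/(R*T))
T = 662 + 273.15 = 935.15 K
D = 8.7779e-04 * exp(-131e3 / (8.314 * 935.15)) = 4.22536e-11 m^2/s
Step 2: J = D * (C1 - C2) / dx
J = 4.22536e-11 * (4.85 - 0.03) / 5.2e-03
J = 3.917e-08 kg/(m^2*s)


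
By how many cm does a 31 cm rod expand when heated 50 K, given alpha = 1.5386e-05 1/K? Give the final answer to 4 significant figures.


dL = L0 * alpha * dT
dL = 31 * 1.5386e-05 * 50
dL = 0.02385 cm


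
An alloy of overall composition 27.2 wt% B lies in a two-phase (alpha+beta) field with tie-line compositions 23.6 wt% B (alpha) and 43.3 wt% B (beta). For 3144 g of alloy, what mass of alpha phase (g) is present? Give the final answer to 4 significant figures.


f_alpha = (C_beta - C0) / (C_beta - C_alpha)
f_alpha = (43.3 - 27.2) / (43.3 - 23.6) = 0.817259
m_alpha = f_alpha * m_total = 0.817259 * 3144 = 2569 g


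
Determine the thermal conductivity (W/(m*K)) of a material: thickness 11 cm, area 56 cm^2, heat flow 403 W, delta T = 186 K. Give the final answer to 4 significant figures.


k = Q*L / (A*dT)
L = 0.11 m, A = 5.6e-03 m^2
k = 403 * 0.11 / (5.6e-03 * 186)
k = 42.56 W/(m*K)


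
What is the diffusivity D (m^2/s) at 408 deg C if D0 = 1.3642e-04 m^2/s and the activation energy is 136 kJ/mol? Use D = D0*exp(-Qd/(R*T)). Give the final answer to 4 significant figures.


D = D0 * exp(-Qd / (R*T))
T = 681.15 K
D = 1.3642e-04 * exp(-136e3 / (8.314 * 681.15))
D = 5.072e-15 m^2/s


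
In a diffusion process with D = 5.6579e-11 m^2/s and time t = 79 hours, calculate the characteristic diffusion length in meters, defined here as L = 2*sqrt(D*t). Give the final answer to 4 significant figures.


t = 79 hr = 284400 s
Diffusion length = 2*sqrt(D*t)
= 2*sqrt(5.6579e-11 * 284400)
= 8.023e-03 m


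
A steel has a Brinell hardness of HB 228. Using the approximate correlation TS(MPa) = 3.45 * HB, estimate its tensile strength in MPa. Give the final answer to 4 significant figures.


TS (MPa) = 3.45 * HB
TS = 3.45 * 228
TS = 786.6 MPa


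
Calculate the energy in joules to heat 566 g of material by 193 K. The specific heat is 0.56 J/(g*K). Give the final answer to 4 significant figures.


Q = m * cp * dT
Q = 566 * 0.56 * 193
Q = 61170 J


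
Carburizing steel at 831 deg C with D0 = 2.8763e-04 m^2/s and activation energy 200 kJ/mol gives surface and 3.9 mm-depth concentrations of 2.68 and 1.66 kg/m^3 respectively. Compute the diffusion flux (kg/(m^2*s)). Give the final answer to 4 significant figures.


Step 1: D = D0 * exp(-Qd/(R*T))
T = 831 + 273.15 = 1104.15 K
D = 2.8763e-04 * exp(-200e3 / (8.314 * 1104.15)) = 9.93072e-14 m^2/s
Step 2: J = D * (C1 - C2) / dx
J = 9.93072e-14 * (2.68 - 1.66) / 3.9e-03
J = 2.597e-11 kg/(m^2*s)


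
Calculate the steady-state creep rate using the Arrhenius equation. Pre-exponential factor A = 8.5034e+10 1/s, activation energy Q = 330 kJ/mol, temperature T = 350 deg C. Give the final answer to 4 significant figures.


rate = A * exp(-Q / (R*T))
T = 350 + 273.15 = 623.15 K
rate = 8.5034e+10 * exp(-330e3 / (8.314 * 623.15))
rate = 1.849e-17 1/s


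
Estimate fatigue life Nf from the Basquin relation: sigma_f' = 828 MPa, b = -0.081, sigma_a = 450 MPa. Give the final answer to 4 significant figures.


sigma_a = sigma_f' * (2*Nf)^b
2*Nf = (sigma_a / sigma_f')^(1/b)
2*Nf = (450 / 828)^(1/-0.081)
2*Nf = 1859.33
Nf = 929.7 cycles


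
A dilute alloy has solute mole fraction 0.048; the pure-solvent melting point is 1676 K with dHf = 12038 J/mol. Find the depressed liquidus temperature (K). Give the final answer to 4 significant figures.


dT = R*Tm^2*x / dHf
dT = 8.314 * 1676^2 * 0.048 / 12038
dT = 93.1204 K
T_new = 1676 - 93.1204 = 1583 K


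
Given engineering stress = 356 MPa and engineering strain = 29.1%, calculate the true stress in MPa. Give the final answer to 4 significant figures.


sigma_true = sigma_eng * (1 + epsilon_eng)
sigma_true = 356 * (1 + 0.291)
sigma_true = 459.6 MPa


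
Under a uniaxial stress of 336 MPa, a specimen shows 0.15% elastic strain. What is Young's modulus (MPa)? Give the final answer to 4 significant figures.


E = sigma / epsilon
epsilon = 0.15% = 1.5e-03
E = 336 / 1.5e-03
E = 224000 MPa


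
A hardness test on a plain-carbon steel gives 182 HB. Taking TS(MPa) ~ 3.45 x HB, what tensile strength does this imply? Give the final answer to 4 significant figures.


TS (MPa) = 3.45 * HB
TS = 3.45 * 182
TS = 627.9 MPa


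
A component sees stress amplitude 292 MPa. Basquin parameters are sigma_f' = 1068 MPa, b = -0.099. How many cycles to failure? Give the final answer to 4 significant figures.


sigma_a = sigma_f' * (2*Nf)^b
2*Nf = (sigma_a / sigma_f')^(1/b)
2*Nf = (292 / 1068)^(1/-0.099)
2*Nf = 488396
Nf = 244200 cycles


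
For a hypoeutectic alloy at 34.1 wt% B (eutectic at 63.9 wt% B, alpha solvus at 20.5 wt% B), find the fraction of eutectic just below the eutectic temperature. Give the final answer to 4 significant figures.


f_primary = (C_e - C0) / (C_e - C_alpha_max)
f_primary = (63.9 - 34.1) / (63.9 - 20.5)
f_primary = 0.686636
f_eutectic = 1 - 0.686636 = 0.3134


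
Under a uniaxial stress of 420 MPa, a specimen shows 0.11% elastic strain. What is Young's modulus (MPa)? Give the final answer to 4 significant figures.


E = sigma / epsilon
epsilon = 0.11% = 1.1e-03
E = 420 / 1.1e-03
E = 381800 MPa


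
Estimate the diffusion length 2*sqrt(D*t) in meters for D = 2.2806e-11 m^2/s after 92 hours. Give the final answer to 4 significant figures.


t = 92 hr = 331200 s
Diffusion length = 2*sqrt(D*t)
= 2*sqrt(2.2806e-11 * 331200)
= 5.497e-03 m


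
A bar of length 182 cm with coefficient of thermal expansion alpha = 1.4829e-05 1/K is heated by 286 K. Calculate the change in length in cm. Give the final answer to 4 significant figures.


dL = L0 * alpha * dT
dL = 182 * 1.4829e-05 * 286
dL = 0.7719 cm


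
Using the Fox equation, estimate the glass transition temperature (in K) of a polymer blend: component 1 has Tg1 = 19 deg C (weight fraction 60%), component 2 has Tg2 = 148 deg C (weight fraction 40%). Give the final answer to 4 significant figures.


1/Tg = w1/Tg1 + w2/Tg2 (in Kelvin)
Tg1 = 292.15 K, Tg2 = 421.15 K
1/Tg = 0.6/292.15 + 0.4/421.15
Tg = 332.9 K


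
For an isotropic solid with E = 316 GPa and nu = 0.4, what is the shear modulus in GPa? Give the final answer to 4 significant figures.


G = E / (2*(1+nu))
G = 316 / (2*(1+0.4))
G = 112.9 GPa


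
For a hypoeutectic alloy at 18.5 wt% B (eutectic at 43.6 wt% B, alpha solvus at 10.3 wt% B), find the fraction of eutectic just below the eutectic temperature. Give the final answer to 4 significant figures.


f_primary = (C_e - C0) / (C_e - C_alpha_max)
f_primary = (43.6 - 18.5) / (43.6 - 10.3)
f_primary = 0.753754
f_eutectic = 1 - 0.753754 = 0.2462


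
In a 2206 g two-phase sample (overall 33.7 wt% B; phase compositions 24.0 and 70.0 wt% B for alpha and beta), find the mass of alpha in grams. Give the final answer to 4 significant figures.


f_alpha = (C_beta - C0) / (C_beta - C_alpha)
f_alpha = (70.0 - 33.7) / (70.0 - 24.0) = 0.78913
m_alpha = f_alpha * m_total = 0.78913 * 2206 = 1741 g


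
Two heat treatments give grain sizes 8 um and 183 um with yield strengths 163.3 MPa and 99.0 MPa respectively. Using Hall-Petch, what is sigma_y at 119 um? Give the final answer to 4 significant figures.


sigma_y = sigma0 + k / sqrt(d)
1/sqrt(d1) = 1/sqrt(8e-06) = 353.553;  1/sqrt(d2) = 73.9221
k = (sigma1 - sigma2) / (1/sqrt(d1) - 1/sqrt(d2)) = (163.3 - 99.0) / (353.553 - 73.9221) = 0.229946 MPa*m^0.5
sigma0 = sigma1 - k/sqrt(d1) = 163.3 - 0.229946*353.553 = 82.0019 MPa
sigma_y(d3) = 82.0019 + 0.229946 / sqrt(1.19e-04) = 103.1 MPa


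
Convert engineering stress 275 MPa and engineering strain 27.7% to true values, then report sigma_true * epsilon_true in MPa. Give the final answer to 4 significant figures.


sigma_true = sigma_eng * (1 + epsilon_eng)
sigma_true = 275 * (1 + 0.277) = 351.175 MPa
epsilon_true = ln(1 + epsilon_eng)
epsilon_true = ln(1 + 0.277) = 0.244514
sigma_true * epsilon_true = 351.175 * 0.244514 = 85.87 MPa


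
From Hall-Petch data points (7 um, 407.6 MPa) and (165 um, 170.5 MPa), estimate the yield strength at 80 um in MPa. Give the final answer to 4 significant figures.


sigma_y = sigma0 + k / sqrt(d)
1/sqrt(d1) = 1/sqrt(7e-06) = 377.964;  1/sqrt(d2) = 77.8499
k = (sigma1 - sigma2) / (1/sqrt(d1) - 1/sqrt(d2)) = (407.6 - 170.5) / (377.964 - 77.8499) = 0.790032 MPa*m^0.5
sigma0 = sigma1 - k/sqrt(d1) = 407.6 - 0.790032*377.964 = 108.996 MPa
sigma_y(d3) = 108.996 + 0.790032 / sqrt(8e-05) = 197.3 MPa


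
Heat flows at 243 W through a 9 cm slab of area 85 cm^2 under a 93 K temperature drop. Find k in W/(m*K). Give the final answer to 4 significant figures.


k = Q*L / (A*dT)
L = 0.09 m, A = 8.5e-03 m^2
k = 243 * 0.09 / (8.5e-03 * 93)
k = 27.67 W/(m*K)


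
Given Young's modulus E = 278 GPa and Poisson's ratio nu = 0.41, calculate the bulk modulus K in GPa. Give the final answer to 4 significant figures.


K = E / (3*(1-2*nu))
K = 278 / (3*(1-2*0.41))
K = 514.8 GPa


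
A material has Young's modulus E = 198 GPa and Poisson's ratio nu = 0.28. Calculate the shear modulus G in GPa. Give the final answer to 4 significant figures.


G = E / (2*(1+nu))
G = 198 / (2*(1+0.28))
G = 77.34 GPa


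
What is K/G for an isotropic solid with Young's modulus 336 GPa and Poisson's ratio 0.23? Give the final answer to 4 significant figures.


G = E / (2*(1+nu))
G = 336 / (2*(1+0.23)) = 136.585 GPa
K = E / (3*(1-2*nu))
K = 336 / (3*(1-2*0.23)) = 207.407 GPa
K/G = 207.407 / 136.585 = 1.519


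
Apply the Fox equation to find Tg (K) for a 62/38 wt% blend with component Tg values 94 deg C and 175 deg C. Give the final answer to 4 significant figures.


1/Tg = w1/Tg1 + w2/Tg2 (in Kelvin)
Tg1 = 367.15 K, Tg2 = 448.15 K
1/Tg = 0.62/367.15 + 0.38/448.15
Tg = 394.2 K


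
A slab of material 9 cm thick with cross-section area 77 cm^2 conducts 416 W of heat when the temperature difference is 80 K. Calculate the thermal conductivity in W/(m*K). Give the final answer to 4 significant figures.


k = Q*L / (A*dT)
L = 0.09 m, A = 7.7e-03 m^2
k = 416 * 0.09 / (7.7e-03 * 80)
k = 60.78 W/(m*K)


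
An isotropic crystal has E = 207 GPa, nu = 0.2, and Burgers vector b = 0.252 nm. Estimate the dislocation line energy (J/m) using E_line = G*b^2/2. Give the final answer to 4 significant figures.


Step 1: G = E / (2*(1+nu))
G = 207 / (2*(1+0.2)) = 86.25 GPa = 8.625e+10 Pa
Step 2: E_line = G*b^2/2
b = 0.252 nm = 2.52e-10 m
E_line = 0.5 * 8.625e+10 * (2.52e-10)^2 = 2.739e-09 J/m


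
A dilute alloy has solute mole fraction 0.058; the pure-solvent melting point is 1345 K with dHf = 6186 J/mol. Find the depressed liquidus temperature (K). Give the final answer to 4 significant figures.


dT = R*Tm^2*x / dHf
dT = 8.314 * 1345^2 * 0.058 / 6186
dT = 141.017 K
T_new = 1345 - 141.017 = 1204 K


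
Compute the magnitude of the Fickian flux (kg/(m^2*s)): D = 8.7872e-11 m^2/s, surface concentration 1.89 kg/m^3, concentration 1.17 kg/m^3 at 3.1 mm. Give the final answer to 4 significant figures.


J = -D * (dC/dx) = D * (C1 - C2) / dx
J = 8.7872e-11 * (1.89 - 1.17) / 3.1e-03
J = 2.041e-08 kg/(m^2*s)


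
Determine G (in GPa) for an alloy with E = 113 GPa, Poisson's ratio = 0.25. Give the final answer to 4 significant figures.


G = E / (2*(1+nu))
G = 113 / (2*(1+0.25))
G = 45.2 GPa


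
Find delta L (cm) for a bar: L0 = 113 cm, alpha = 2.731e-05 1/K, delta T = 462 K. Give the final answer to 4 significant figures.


dL = L0 * alpha * dT
dL = 113 * 2.731e-05 * 462
dL = 1.426 cm


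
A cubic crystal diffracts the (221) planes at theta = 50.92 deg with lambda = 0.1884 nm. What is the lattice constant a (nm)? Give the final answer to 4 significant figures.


d = lambda / (2*sin(theta))
d = 0.1884 / (2*sin(50.92 deg))
d = 0.12135 nm
a = d * sqrt(h^2+k^2+l^2) = 0.12135 * sqrt(9)
a = 0.3641 nm


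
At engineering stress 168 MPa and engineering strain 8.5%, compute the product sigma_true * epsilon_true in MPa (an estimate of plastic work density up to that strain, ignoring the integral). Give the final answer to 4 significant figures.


sigma_true = sigma_eng * (1 + epsilon_eng)
sigma_true = 168 * (1 + 0.085) = 182.28 MPa
epsilon_true = ln(1 + epsilon_eng)
epsilon_true = ln(1 + 0.085) = 0.08158
sigma_true * epsilon_true = 182.28 * 0.08158 = 14.87 MPa


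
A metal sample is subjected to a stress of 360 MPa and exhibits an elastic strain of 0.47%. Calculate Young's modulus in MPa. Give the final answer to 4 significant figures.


E = sigma / epsilon
epsilon = 0.47% = 4.7e-03
E = 360 / 4.7e-03
E = 76600 MPa


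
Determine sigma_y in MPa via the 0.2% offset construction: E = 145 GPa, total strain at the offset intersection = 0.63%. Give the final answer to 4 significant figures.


Offset strain = 0.002
Elastic strain at yield = total_strain - offset = 6.3e-03 - 0.002 = 4.3e-03
sigma_y = E * elastic_strain = 145000 * 4.3e-03
sigma_y = 623.5 MPa


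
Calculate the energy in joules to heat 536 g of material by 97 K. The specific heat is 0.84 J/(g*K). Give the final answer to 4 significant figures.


Q = m * cp * dT
Q = 536 * 0.84 * 97
Q = 43670 J


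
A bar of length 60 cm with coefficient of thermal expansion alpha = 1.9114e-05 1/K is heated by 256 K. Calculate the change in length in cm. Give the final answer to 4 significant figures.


dL = L0 * alpha * dT
dL = 60 * 1.9114e-05 * 256
dL = 0.2936 cm


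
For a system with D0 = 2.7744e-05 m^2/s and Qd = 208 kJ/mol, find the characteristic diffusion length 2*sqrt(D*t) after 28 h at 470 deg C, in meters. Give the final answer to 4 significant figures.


Step 1: D = D0 * exp(-Qd/(R*T))
T = 743.15 K
D = 2.7744e-05 * exp(-208e3 / (8.314 * 743.15)) = 6.64822e-20 m^2/s
Step 2: L = 2*sqrt(D*t)
t = 28 h = 100800 s
L = 2*sqrt(6.64822e-20 * 100800) = 1.637e-07 m


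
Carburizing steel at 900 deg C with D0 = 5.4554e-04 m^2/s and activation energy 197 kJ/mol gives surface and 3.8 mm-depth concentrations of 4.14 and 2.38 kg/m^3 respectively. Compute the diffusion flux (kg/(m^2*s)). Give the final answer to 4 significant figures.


Step 1: D = D0 * exp(-Qd/(R*T))
T = 900 + 273.15 = 1173.15 K
D = 5.4554e-04 * exp(-197e3 / (8.314 * 1173.15)) = 9.22703e-13 m^2/s
Step 2: J = D * (C1 - C2) / dx
J = 9.22703e-13 * (4.14 - 2.38) / 3.8e-03
J = 4.274e-10 kg/(m^2*s)


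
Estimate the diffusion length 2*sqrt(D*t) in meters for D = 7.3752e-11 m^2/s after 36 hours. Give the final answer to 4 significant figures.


t = 36 hr = 129600 s
Diffusion length = 2*sqrt(D*t)
= 2*sqrt(7.3752e-11 * 129600)
= 6.183e-03 m


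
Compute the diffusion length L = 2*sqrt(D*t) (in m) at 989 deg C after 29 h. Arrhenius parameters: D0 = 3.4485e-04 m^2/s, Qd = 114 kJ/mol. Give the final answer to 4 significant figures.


Step 1: D = D0 * exp(-Qd/(R*T))
T = 1262.15 K
D = 3.4485e-04 * exp(-114e3 / (8.314 * 1262.15)) = 6.59962e-09 m^2/s
Step 2: L = 2*sqrt(D*t)
t = 29 h = 104400 s
L = 2*sqrt(6.59962e-09 * 104400) = 0.0525 m
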